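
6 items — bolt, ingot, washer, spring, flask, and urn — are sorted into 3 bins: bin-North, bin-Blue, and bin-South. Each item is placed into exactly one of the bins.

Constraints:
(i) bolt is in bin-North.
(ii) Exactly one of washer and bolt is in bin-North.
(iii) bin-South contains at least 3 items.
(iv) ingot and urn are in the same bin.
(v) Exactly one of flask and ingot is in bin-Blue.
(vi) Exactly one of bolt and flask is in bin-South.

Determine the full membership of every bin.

From (i): bolt ∈ bin-North.
(ii) (exactly one): washer ∉ bin-North.
(vi) (exactly one): flask ∈ bin-South.
(v) (exactly one): ingot ∈ bin-Blue.
(iv): urn matches ingot: urn ∉ bin-North.
(iv): urn matches ingot: urn ∈ bin-Blue.
(iii): only 3 candidates remain for bin-South, so all are in.

bin-North = {bolt}; bin-Blue = {ingot, urn}; bin-South = {flask, spring, washer}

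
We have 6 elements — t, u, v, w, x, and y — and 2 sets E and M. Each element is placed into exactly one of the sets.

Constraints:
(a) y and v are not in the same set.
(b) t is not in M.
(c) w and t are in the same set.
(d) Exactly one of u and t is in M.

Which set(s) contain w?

From (b): t ∉ M.
(c): w matches t: w ∉ M.
(d) (exactly one): u ∈ M.
Only one set left: t ∈ E.
Only one set left: w ∈ E.

w: E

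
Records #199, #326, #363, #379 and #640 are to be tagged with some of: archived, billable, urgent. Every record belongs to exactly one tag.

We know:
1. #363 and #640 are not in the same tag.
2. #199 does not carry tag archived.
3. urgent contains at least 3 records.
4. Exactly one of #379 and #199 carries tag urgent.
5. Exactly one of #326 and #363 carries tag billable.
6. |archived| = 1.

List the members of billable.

From (2): #199 ∉ archived.
Suppose #199 ∈ billable: no assignment then satisfies all the clues, so #199 ∉ billable.

billable = {#363}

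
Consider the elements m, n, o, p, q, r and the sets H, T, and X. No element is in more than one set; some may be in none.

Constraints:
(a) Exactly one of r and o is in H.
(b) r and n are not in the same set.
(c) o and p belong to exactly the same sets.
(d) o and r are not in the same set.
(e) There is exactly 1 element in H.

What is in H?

H = {r}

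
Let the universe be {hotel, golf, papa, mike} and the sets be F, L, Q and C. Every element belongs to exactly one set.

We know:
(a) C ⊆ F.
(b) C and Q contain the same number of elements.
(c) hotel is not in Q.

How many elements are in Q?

0

From (c): hotel ∉ Q.
Suppose hotel ∈ C: no assignment then satisfies all the clues, so hotel ∉ C.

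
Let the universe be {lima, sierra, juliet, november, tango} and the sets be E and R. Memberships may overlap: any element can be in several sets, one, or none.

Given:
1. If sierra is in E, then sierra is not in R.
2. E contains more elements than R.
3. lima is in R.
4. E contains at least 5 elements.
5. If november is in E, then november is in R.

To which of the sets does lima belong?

From (3): lima ∈ R.
(4): only 5 candidates remain for E, so all are in.
(5): november ∈ R.
(1): sierra ∉ R.

lima: E, R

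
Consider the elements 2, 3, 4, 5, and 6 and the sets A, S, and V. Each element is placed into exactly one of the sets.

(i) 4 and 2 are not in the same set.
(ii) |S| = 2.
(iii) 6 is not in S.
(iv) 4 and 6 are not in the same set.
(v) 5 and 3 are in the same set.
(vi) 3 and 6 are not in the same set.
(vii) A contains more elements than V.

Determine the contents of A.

A = {2, 6}

From (iii): 6 ∉ S.
Suppose 2 ∉ A: no assignment then satisfies all the clues, so 2 ∈ A.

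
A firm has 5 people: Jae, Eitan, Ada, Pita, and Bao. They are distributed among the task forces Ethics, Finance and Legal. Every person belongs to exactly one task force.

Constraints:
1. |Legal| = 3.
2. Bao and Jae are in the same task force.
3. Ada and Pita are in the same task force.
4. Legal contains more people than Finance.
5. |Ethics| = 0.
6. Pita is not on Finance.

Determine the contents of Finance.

From (6): Pita ∉ Finance.
(3): Ada matches Pita: Ada ∉ Finance.
(5): Ethics already has 0, so the rest are out.
Only one task force left: Ada ∈ Legal.
Only one task force left: Pita ∈ Legal.
Suppose Jae ∉ Finance: no assignment then satisfies all the clues, so Jae ∈ Finance.

Finance = {Bao, Jae}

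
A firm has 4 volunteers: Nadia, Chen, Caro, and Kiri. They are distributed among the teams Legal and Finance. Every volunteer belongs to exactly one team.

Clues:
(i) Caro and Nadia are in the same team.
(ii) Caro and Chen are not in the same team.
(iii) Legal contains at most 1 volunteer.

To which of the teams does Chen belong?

Chen: Legal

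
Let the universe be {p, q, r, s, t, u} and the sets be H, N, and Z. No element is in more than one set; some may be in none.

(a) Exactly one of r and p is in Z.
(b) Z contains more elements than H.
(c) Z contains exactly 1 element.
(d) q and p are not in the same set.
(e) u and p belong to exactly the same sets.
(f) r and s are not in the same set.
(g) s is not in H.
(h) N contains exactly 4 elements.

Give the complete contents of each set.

H = {}; N = {p, s, t, u}; Z = {r}

From (g): s ∉ H.
Suppose p ∈ H: no assignment then satisfies all the clues, so p ∉ H.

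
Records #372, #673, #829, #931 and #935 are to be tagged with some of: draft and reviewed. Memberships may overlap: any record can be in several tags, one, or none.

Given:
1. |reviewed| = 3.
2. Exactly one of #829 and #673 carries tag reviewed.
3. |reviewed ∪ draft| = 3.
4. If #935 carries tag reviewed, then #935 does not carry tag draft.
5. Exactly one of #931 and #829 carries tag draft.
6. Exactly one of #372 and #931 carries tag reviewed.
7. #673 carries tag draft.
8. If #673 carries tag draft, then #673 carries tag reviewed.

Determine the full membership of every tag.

draft = {#673, #931}; reviewed = {#673, #931, #935}

From (7): #673 ∈ draft.
(8): #673 ∈ reviewed.
(2) (exactly one): #829 ∉ reviewed.
Suppose #372 ∈ draft: no assignment then satisfies all the clues, so #372 ∉ draft.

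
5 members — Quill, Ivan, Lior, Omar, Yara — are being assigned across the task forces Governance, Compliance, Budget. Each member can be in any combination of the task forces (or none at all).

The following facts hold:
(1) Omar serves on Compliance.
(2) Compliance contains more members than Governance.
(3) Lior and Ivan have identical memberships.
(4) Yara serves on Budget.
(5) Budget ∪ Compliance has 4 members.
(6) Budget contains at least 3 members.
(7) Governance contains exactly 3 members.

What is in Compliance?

Compliance = {Ivan, Lior, Omar, Yara}

From (1): Omar ∈ Compliance.
From (4): Yara ∈ Budget.
Suppose Quill ∈ Compliance: no assignment then satisfies all the clues, so Quill ∉ Compliance.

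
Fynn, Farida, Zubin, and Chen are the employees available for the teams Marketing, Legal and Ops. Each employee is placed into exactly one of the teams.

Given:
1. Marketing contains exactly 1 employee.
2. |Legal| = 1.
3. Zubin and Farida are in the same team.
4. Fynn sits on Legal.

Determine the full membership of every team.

Marketing = {Chen}; Legal = {Fynn}; Ops = {Farida, Zubin}

From (4): Fynn ∈ Legal.
(2): Legal already has 1, so the rest are out.
Suppose Farida ∈ Marketing: no assignment then satisfies all the clues, so Farida ∉ Marketing.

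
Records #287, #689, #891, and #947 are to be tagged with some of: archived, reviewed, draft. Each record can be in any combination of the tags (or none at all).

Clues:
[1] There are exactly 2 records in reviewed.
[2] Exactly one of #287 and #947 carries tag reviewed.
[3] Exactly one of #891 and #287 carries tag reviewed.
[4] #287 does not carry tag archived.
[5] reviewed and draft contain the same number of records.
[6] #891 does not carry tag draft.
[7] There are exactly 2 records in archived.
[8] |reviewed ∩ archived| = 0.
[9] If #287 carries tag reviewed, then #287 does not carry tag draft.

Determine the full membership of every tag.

archived = {#891, #947}; reviewed = {#287, #689}; draft = {#689, #947}

From (4): #287 ∉ archived.
From (6): #891 ∉ draft.
Suppose #287 ∉ reviewed: no assignment then satisfies all the clues, so #287 ∈ reviewed.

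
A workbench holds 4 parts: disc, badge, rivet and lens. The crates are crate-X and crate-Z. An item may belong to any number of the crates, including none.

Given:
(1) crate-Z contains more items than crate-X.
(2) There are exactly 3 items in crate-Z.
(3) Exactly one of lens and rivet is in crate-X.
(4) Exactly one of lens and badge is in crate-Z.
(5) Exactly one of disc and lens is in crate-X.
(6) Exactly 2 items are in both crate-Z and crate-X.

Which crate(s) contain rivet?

rivet: crate-X, crate-Z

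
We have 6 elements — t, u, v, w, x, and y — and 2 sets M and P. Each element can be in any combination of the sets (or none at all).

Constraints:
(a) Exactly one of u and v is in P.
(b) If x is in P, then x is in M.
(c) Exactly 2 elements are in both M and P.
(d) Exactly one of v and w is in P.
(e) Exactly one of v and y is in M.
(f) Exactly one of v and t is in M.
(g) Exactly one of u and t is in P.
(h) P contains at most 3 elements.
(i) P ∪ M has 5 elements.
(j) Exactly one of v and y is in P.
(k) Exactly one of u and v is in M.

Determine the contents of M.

M = {t, u, x, y}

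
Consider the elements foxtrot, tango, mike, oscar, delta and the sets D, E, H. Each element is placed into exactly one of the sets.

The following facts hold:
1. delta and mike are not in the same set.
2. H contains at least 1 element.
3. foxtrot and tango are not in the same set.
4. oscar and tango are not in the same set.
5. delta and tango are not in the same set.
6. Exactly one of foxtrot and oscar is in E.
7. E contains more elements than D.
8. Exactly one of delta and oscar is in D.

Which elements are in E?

E = {delta, foxtrot}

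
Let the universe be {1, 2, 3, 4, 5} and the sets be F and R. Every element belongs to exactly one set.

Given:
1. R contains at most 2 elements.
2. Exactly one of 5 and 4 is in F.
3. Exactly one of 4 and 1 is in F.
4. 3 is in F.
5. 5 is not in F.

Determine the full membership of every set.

F = {2, 3, 4}; R = {1, 5}

From (4): 3 ∈ F.
From (5): 5 ∉ F.
(2) (exactly one): 4 ∈ F.
(3) (exactly one): 1 ∉ F.
Only one set left: 1 ∈ R.
Only one set left: 5 ∈ R.
(1): R already has 2, so the rest are out.
Only one set left: 2 ∈ F.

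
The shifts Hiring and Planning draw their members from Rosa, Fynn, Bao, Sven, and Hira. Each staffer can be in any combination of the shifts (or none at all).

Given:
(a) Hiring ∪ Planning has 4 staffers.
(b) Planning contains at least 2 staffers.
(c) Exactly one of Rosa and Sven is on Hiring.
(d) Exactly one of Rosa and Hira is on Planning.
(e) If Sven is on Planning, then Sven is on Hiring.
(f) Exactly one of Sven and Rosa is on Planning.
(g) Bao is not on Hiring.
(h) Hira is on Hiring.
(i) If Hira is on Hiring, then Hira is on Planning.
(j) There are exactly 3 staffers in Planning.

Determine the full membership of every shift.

From (g): Bao ∉ Hiring.
From (h): Hira ∈ Hiring.
(i): Hira ∈ Planning.
(d) (exactly one): Rosa ∉ Planning.
(f) (exactly one): Sven ∈ Planning.
(e): Sven ∈ Hiring.
(c) (exactly one): Rosa ∉ Hiring.
Suppose Fynn ∉ Hiring: no assignment then satisfies all the clues, so Fynn ∈ Hiring.

Hiring = {Fynn, Hira, Sven}; Planning = {Bao, Hira, Sven}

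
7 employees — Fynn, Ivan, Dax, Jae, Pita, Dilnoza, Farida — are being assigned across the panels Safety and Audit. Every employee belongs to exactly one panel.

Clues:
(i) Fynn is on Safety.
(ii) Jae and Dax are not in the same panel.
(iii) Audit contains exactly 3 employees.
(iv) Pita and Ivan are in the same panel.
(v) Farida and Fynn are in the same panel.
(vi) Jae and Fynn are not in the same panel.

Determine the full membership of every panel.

Safety = {Dax, Dilnoza, Farida, Fynn}; Audit = {Ivan, Jae, Pita}

From (i): Fynn ∈ Safety.
(v): Farida matches Fynn: Farida ∈ Safety.
(vi): Jae ∉ Safety.
Only one panel left: Jae ∈ Audit.
(ii): Dax ∉ Audit.
Only one panel left: Dax ∈ Safety.
Suppose Ivan ∈ Safety: no assignment then satisfies all the clues, so Ivan ∉ Safety.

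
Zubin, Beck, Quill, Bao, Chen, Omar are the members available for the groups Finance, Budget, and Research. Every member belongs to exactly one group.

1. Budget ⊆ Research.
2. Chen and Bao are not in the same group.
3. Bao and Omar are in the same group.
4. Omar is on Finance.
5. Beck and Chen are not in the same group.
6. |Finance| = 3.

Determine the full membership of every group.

Finance = {Bao, Beck, Omar}; Budget = {}; Research = {Chen, Quill, Zubin}

From (4): Omar ∈ Finance.
(3): Bao matches Omar: Bao ∈ Finance.
(2): Chen ∉ Finance.
Suppose Zubin ∈ Finance: no assignment then satisfies all the clues, so Zubin ∉ Finance.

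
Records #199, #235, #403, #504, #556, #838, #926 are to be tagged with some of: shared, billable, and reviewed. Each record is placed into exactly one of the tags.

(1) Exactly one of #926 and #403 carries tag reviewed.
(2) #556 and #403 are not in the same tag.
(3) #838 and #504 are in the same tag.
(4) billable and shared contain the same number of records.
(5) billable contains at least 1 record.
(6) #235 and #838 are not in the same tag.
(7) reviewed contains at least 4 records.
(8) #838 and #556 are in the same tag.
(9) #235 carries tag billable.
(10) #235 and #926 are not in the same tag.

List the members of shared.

shared = {#403}

From (9): #235 ∈ billable.
(6): #838 ∉ billable.
(8): #556 matches #838: #556 ∉ billable.
(10): #926 ∉ billable.
(3): #504 matches #838: #504 ∉ billable.
Suppose #199 ∈ shared: no assignment then satisfies all the clues, so #199 ∉ shared.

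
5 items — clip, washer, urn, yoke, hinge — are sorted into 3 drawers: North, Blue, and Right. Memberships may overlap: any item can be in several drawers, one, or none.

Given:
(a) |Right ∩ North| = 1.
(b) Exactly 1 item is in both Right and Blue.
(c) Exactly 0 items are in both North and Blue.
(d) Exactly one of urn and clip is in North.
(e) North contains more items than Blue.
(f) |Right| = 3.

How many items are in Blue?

1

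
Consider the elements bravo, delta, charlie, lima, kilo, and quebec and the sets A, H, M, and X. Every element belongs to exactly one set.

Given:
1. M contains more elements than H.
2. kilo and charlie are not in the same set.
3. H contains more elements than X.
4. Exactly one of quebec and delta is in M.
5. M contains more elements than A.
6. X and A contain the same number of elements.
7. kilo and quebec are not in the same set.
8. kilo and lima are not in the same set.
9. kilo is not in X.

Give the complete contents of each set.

From (9): kilo ∉ X.
Suppose bravo ∈ A: no assignment then satisfies all the clues, so bravo ∉ A.

A = {}; H = {delta, kilo}; M = {bravo, charlie, lima, quebec}; X = {}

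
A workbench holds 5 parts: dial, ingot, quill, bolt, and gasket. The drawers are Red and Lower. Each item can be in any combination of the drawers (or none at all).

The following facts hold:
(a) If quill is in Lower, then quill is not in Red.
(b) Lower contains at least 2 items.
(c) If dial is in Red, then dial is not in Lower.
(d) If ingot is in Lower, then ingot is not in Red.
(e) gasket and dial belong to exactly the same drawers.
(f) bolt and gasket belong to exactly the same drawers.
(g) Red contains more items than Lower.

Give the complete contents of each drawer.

Red = {bolt, dial, gasket}; Lower = {ingot, quill}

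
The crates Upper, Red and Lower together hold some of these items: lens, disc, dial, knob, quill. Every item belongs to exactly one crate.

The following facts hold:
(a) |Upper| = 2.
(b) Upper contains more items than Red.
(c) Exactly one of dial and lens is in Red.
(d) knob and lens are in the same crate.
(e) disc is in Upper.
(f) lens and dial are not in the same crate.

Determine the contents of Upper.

Upper = {disc, quill}

From (e): disc ∈ Upper.
Suppose lens ∈ Upper: no assignment then satisfies all the clues, so lens ∉ Upper.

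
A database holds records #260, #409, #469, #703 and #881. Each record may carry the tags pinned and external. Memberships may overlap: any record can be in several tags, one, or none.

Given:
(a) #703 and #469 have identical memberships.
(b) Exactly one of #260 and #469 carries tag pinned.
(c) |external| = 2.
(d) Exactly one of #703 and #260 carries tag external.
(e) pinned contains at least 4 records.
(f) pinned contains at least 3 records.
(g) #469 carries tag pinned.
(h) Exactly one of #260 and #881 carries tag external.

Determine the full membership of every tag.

pinned = {#409, #469, #703, #881}; external = {#260, #409}

From (g): #469 ∈ pinned.
(a): #703 matches #469: #703 ∈ pinned.
(b) (exactly one): #260 ∉ pinned.
(e): only 4 candidates remain for pinned, so all are in.
Suppose #260 ∉ external: no assignment then satisfies all the clues, so #260 ∈ external.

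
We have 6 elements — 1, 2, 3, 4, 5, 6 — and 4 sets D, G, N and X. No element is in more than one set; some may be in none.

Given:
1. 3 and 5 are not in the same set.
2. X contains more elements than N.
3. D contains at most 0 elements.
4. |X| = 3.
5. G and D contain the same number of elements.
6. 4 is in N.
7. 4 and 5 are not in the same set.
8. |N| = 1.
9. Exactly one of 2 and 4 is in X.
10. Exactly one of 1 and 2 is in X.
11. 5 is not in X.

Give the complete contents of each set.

D = {}; G = {}; N = {4}; X = {2, 3, 6}

From (6): 4 ∈ N.
From (11): 5 ∉ X.
(3): D already has 0, so the rest are out.
(7): 5 ∉ N.
(8): N already has 1, so the rest are out.
(9) (exactly one): 2 ∈ X.
(10) (exactly one): 1 ∉ X.
(4): only 3 candidates remain for X, so all are in.
Suppose 1 ∈ G: no assignment then satisfies all the clues, so 1 ∉ G.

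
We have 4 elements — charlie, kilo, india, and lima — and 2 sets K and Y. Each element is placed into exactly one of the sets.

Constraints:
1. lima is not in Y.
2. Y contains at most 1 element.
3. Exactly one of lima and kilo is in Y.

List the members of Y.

From (1): lima ∉ Y.
(3) (exactly one): kilo ∈ Y.
Only one set left: lima ∈ K.
(2): Y already has 1, so the rest are out.
Only one set left: charlie ∈ K.
Only one set left: india ∈ K.

Y = {kilo}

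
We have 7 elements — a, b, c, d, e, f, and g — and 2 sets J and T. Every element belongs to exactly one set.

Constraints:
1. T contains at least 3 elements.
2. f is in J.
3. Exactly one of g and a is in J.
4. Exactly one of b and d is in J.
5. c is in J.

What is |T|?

3

From (2): f ∈ J.
From (5): c ∈ J.
Suppose e ∈ J: no assignment then satisfies all the clues, so e ∉ J.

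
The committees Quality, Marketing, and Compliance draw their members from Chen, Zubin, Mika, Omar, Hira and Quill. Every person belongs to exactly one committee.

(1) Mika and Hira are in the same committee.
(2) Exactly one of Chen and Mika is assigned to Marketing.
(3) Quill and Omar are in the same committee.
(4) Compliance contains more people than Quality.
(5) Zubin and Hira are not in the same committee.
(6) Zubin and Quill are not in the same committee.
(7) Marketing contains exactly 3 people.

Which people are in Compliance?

Compliance = {Hira, Mika}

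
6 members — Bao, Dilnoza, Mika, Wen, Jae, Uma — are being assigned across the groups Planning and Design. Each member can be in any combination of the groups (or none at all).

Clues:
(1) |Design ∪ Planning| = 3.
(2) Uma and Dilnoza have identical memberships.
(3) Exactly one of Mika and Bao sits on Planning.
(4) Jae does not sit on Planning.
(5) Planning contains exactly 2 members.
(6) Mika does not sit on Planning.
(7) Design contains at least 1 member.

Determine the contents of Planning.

Planning = {Bao, Wen}

From (4): Jae ∉ Planning.
From (6): Mika ∉ Planning.
(3) (exactly one): Bao ∈ Planning.
Suppose Dilnoza ∈ Planning: no assignment then satisfies all the clues, so Dilnoza ∉ Planning.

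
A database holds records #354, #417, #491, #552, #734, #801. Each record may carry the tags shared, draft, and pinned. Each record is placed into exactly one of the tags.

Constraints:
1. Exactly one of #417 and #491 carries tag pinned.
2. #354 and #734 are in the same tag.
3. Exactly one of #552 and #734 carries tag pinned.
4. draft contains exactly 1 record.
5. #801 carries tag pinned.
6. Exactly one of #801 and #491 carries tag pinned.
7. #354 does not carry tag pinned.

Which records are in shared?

shared = {#354, #734}

From (5): #801 ∈ pinned.
From (7): #354 ∉ pinned.
(2): #734 matches #354: #734 ∉ pinned.
(3) (exactly one): #552 ∈ pinned.
(6) (exactly one): #491 ∉ pinned.
(1) (exactly one): #417 ∈ pinned.
Suppose #354 ∉ shared: no assignment then satisfies all the clues, so #354 ∈ shared.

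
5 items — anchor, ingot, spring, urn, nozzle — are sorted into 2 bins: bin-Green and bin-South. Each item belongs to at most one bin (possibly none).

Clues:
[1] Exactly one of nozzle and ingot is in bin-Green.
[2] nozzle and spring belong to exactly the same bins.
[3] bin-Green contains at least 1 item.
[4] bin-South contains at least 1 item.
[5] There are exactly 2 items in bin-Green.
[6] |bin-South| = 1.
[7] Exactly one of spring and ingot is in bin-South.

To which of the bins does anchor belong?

anchor: none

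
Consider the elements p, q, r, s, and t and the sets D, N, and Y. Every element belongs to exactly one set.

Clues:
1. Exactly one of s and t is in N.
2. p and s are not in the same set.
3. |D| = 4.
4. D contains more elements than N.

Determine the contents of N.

N = {s}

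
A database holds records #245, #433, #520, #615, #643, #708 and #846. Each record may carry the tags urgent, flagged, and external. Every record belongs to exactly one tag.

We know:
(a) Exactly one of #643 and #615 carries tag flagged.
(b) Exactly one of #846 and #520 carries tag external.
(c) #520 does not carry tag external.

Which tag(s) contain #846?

#846: external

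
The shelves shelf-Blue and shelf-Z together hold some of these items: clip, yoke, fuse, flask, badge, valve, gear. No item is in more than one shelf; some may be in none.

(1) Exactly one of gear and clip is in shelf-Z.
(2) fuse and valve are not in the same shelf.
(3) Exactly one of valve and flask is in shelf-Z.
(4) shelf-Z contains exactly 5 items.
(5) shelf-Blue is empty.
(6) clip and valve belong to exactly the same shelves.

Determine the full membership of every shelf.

shelf-Blue = {}; shelf-Z = {badge, flask, fuse, gear, yoke}

(5): shelf-Blue already has 0, so the rest are out.
Suppose clip ∈ shelf-Z: no assignment then satisfies all the clues, so clip ∉ shelf-Z.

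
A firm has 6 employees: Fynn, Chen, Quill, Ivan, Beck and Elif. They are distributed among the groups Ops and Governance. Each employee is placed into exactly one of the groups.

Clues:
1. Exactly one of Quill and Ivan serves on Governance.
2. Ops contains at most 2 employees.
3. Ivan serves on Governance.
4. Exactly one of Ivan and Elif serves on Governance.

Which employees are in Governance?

Governance = {Beck, Chen, Fynn, Ivan}

From (3): Ivan ∈ Governance.
(1) (exactly one): Quill ∉ Governance.
(4) (exactly one): Elif ∉ Governance.
Only one group left: Quill ∈ Ops.
Only one group left: Elif ∈ Ops.
(2): Ops already has 2, so the rest are out.
Only one group left: Fynn ∈ Governance.
Only one group left: Chen ∈ Governance.
Only one group left: Beck ∈ Governance.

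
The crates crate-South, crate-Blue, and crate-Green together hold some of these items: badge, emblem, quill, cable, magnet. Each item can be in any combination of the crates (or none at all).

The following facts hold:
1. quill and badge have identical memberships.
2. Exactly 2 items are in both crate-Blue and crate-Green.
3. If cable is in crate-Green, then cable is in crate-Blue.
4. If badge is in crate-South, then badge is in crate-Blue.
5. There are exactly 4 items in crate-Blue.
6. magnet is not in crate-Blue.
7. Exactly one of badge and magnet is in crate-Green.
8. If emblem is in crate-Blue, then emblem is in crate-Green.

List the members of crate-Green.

crate-Green = {cable, emblem, magnet}

From (6): magnet ∉ crate-Blue.
(5): only 4 candidates remain for crate-Blue, so all are in.
(8): emblem ∈ crate-Green.
Suppose badge ∈ crate-Green: no assignment then satisfies all the clues, so badge ∉ crate-Green.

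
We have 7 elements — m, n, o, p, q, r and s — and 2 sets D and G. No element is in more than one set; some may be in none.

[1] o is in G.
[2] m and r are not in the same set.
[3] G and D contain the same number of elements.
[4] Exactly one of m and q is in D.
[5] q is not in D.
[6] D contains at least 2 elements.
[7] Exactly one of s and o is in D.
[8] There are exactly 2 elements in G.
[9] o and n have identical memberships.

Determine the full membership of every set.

D = {m, s}; G = {n, o}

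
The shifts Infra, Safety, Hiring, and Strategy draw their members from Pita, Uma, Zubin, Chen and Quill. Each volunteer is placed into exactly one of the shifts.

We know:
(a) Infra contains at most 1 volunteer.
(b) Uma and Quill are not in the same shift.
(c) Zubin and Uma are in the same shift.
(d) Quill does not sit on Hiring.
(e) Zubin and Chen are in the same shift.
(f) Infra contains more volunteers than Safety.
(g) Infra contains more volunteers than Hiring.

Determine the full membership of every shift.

From (d): Quill ∉ Hiring.
Suppose Pita ∈ Infra: no assignment then satisfies all the clues, so Pita ∉ Infra.

Infra = {Quill}; Safety = {}; Hiring = {}; Strategy = {Chen, Pita, Uma, Zubin}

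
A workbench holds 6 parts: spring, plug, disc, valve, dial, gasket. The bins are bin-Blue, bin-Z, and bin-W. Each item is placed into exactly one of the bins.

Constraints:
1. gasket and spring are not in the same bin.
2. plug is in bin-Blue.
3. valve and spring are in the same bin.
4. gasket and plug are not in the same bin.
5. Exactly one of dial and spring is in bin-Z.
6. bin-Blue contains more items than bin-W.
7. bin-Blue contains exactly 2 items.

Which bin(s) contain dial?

From (2): plug ∈ bin-Blue.
(4): gasket ∉ bin-Blue.
Suppose dial ∉ bin-Blue: no assignment then satisfies all the clues, so dial ∈ bin-Blue.

dial: bin-Blue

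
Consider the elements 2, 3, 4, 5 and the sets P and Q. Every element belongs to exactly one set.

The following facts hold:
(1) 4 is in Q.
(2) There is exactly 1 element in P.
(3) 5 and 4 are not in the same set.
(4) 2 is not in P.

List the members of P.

P = {5}

From (1): 4 ∈ Q.
From (4): 2 ∉ P.
(3): 5 ∉ Q.
Only one set left: 2 ∈ Q.
Only one set left: 5 ∈ P.
(2): P already has 1, so the rest are out.
Only one set left: 3 ∈ Q.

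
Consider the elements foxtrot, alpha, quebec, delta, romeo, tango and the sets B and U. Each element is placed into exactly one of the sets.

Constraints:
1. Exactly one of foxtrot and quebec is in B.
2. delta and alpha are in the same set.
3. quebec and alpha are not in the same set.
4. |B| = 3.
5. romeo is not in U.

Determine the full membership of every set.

B = {quebec, romeo, tango}; U = {alpha, delta, foxtrot}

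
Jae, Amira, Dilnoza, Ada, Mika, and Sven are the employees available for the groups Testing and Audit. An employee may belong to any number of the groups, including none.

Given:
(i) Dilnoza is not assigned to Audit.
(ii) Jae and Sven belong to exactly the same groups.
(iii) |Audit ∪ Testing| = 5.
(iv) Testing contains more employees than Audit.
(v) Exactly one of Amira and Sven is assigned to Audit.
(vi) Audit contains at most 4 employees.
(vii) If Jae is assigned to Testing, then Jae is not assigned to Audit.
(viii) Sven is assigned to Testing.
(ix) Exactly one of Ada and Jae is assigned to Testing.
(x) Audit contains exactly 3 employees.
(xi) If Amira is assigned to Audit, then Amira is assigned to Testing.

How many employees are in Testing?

From (i): Dilnoza ∉ Audit.
From (viii): Sven ∈ Testing.
(ii): Jae matches Sven: Jae ∈ Testing.
(vii): Jae ∉ Audit.
(ix) (exactly one): Ada ∉ Testing.
(ii): Sven matches Jae: Sven ∉ Audit.
(v) (exactly one): Amira ∈ Audit.
(x): only 3 candidates remain for Audit, so all are in.
(xi): Amira ∈ Testing.
Suppose Dilnoza ∈ Testing: no assignment then satisfies all the clues, so Dilnoza ∉ Testing.

4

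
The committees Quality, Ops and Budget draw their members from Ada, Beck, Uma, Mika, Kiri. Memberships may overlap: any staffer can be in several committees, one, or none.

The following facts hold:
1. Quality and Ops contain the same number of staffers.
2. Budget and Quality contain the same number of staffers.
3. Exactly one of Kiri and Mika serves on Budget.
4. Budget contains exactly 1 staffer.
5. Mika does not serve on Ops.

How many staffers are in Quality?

1

From (5): Mika ∉ Ops.
Suppose Ada ∈ Budget: no assignment then satisfies all the clues, so Ada ∉ Budget.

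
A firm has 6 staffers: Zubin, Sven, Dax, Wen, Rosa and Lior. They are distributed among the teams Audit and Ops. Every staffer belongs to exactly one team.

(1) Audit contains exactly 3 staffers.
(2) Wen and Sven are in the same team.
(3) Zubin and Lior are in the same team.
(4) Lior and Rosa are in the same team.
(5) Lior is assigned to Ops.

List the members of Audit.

From (5): Lior ∈ Ops.
(3): Zubin matches Lior: Zubin ∉ Audit.
(3): Zubin matches Lior: Zubin ∈ Ops.
(4): Rosa matches Lior: Rosa ∉ Audit.
(4): Rosa matches Lior: Rosa ∈ Ops.
(1): only 3 candidates remain for Audit, so all are in.

Audit = {Dax, Sven, Wen}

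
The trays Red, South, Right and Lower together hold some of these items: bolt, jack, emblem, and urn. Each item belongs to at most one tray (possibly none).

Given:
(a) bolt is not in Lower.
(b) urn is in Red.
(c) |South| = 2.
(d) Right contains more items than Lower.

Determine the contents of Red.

Red = {urn}

From (a): bolt ∉ Lower.
From (b): urn ∈ Red.
Suppose bolt ∈ Red: no assignment then satisfies all the clues, so bolt ∉ Red.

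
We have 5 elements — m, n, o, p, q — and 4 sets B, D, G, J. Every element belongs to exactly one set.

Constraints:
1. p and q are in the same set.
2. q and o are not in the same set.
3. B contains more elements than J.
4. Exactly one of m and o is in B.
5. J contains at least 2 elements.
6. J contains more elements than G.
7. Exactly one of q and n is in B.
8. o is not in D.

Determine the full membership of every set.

B = {m, p, q}; D = {}; G = {}; J = {n, o}

From (8): o ∉ D.
Suppose m ∉ B: no assignment then satisfies all the clues, so m ∈ B.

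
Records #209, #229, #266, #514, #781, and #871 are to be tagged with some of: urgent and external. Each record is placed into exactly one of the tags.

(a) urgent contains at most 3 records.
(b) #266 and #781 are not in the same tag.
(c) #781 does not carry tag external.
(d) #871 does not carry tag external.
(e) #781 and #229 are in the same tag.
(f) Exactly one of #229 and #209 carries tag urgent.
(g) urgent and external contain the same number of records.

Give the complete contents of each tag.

From (c): #781 ∉ external.
From (d): #871 ∉ external.
(e): #229 matches #781: #229 ∉ external.
Only one tag left: #229 ∈ urgent.
Only one tag left: #781 ∈ urgent.
Only one tag left: #871 ∈ urgent.
(a): urgent already has 3, so the rest are out.
Only one tag left: #209 ∈ external.
Only one tag left: #266 ∈ external.
Only one tag left: #514 ∈ external.

urgent = {#229, #781, #871}; external = {#209, #266, #514}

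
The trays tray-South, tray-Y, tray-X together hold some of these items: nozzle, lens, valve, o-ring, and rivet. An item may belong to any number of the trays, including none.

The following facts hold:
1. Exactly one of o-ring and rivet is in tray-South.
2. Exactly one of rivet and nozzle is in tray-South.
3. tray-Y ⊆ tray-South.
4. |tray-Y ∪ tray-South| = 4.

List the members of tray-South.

tray-South = {lens, nozzle, o-ring, valve}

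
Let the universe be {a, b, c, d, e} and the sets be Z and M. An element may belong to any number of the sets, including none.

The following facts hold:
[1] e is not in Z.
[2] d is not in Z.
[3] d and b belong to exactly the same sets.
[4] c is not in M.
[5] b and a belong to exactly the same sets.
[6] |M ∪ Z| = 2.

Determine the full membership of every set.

Z = {c}; M = {e}

From (1): e ∉ Z.
From (2): d ∉ Z.
From (4): c ∉ M.
(3): b matches d: b ∉ Z.
(5): a matches b: a ∉ Z.
Suppose a ∈ M: no assignment then satisfies all the clues, so a ∉ M.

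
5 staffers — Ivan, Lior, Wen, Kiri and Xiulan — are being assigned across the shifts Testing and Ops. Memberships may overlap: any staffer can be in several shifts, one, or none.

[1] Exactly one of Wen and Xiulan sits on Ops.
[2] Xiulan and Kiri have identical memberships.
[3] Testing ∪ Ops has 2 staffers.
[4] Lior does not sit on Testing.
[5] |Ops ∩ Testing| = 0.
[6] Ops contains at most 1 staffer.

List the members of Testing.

Testing = {Ivan}

From (4): Lior ∉ Testing.
Suppose Ivan ∉ Testing: no assignment then satisfies all the clues, so Ivan ∈ Testing.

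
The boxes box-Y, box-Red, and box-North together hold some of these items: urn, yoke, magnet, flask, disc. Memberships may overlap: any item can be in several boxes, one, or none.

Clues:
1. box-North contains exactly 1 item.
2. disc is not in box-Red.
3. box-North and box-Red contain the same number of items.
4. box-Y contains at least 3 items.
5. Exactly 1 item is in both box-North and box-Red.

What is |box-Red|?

1

From (2): disc ∉ box-Red.
Suppose disc ∈ box-North: no assignment then satisfies all the clues, so disc ∉ box-North.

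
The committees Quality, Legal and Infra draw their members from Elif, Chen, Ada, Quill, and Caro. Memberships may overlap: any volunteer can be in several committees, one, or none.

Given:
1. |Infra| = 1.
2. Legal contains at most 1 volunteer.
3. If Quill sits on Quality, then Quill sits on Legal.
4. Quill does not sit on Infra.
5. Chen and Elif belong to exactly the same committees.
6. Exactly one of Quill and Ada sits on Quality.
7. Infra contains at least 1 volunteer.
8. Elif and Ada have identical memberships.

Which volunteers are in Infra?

Infra = {Caro}

From (4): Quill ∉ Infra.
Suppose Elif ∈ Infra: no assignment then satisfies all the clues, so Elif ∉ Infra.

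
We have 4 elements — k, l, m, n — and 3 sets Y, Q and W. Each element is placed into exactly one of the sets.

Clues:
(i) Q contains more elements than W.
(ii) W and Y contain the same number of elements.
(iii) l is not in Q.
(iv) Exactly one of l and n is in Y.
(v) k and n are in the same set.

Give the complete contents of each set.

From (iii): l ∉ Q.
Suppose k ∈ Y: no assignment then satisfies all the clues, so k ∉ Y.

Y = {l}; Q = {k, n}; W = {m}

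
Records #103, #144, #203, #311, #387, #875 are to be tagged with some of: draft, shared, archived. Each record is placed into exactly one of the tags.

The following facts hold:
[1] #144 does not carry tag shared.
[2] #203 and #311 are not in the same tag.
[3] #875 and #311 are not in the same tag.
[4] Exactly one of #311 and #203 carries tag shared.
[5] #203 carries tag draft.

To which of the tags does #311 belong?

From (1): #144 ∉ shared.
From (5): #203 ∈ draft.
(2): #311 ∉ draft.
(4) (exactly one): #311 ∈ shared.
(3): #875 ∉ shared.

#311: shared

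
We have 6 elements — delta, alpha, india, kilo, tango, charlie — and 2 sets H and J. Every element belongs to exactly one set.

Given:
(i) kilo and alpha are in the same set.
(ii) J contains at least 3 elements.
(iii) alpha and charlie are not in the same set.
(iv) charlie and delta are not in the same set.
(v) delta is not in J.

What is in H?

From (v): delta ∉ J.
Only one set left: delta ∈ H.
(iv): charlie ∉ H.
Only one set left: charlie ∈ J.
(iii): alpha ∉ J.
Only one set left: alpha ∈ H.
(i): kilo matches alpha: kilo ∈ H.
(ii): only 3 candidates remain for J, so all are in.

H = {alpha, delta, kilo}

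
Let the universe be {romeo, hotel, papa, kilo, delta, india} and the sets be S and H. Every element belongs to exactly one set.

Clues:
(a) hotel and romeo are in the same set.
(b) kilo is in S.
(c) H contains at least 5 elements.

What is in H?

H = {delta, hotel, india, papa, romeo}

From (b): kilo ∈ S.
(c): only 5 candidates remain for H, so all are in.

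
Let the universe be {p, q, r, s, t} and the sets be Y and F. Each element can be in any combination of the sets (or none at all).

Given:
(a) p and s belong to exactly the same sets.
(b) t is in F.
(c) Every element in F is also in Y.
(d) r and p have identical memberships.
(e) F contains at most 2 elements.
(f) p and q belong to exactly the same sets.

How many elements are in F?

1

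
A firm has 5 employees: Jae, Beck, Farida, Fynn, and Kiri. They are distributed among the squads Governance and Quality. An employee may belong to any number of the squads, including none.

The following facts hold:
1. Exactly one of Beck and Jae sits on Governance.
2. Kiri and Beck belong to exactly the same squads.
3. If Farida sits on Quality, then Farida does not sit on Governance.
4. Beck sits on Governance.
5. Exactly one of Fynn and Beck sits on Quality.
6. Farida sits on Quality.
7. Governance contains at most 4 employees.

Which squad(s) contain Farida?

Farida: Quality

From (4): Beck ∈ Governance.
From (6): Farida ∈ Quality.
(1) (exactly one): Jae ∉ Governance.
(2): Kiri matches Beck: Kiri ∈ Governance.
(3): Farida ∉ Governance.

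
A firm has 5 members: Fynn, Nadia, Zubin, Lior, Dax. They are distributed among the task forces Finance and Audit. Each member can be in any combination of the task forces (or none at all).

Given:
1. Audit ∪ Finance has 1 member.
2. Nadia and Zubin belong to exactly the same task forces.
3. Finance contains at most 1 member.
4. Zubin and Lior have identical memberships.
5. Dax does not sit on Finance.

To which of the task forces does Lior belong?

Lior: none

From (5): Dax ∉ Finance.
Suppose Lior ∈ Finance: no assignment then satisfies all the clues, so Lior ∉ Finance.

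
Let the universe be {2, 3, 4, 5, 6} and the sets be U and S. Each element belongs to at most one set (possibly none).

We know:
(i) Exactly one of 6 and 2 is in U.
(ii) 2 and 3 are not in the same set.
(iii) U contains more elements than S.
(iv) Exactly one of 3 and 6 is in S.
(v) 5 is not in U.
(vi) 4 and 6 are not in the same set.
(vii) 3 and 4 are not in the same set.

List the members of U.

U = {2, 4}

From (v): 5 ∉ U.
Suppose 2 ∉ U: no assignment then satisfies all the clues, so 2 ∈ U.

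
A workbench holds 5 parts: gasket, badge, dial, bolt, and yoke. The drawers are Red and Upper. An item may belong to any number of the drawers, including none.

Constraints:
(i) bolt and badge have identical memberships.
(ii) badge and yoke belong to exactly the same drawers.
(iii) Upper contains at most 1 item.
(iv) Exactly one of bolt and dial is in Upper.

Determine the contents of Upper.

Upper = {dial}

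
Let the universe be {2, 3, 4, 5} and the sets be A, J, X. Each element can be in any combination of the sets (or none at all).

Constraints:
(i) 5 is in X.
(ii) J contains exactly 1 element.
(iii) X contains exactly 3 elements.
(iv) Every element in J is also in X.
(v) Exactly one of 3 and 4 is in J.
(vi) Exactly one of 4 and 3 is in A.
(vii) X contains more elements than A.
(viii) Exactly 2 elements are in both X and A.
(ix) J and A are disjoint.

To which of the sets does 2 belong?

2: none

From (i): 5 ∈ X.
Suppose 2 ∈ A: no assignment then satisfies all the clues, so 2 ∉ A.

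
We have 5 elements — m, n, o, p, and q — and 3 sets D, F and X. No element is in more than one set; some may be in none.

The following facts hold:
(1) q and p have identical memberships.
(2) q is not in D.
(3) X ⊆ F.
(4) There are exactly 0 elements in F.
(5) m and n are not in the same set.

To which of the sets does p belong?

p: none

From (2): q ∉ D.
(1): p matches q: p ∉ D.
(4): F already has 0, so the rest are out.
(3) contrapositive: m ∉ X.
(3) contrapositive: n ∉ X.
(3) contrapositive: o ∉ X.
(3) contrapositive: p ∉ X.
(3) contrapositive: q ∉ X.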